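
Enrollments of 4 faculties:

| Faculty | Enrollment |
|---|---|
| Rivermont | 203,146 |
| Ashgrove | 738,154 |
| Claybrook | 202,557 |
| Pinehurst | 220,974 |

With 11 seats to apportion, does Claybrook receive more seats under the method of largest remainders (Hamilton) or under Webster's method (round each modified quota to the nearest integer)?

Hamilton: Rivermont 2, Ashgrove 6, Claybrook 1, Pinehurst 2.
Webster: Rivermont 2, Ashgrove 5, Claybrook 2, Pinehurst 2.
Claybrook gets 1 under Hamilton and 2 under Webster.

Webster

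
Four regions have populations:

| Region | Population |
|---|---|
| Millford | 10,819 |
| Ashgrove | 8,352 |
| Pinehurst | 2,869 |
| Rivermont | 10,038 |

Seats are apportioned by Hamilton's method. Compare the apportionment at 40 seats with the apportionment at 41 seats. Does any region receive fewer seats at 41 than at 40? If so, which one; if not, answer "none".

At 40 seats: Millford 13, Ashgrove 10, Pinehurst 4, Rivermont 13.
At 41 seats: Millford 14, Ashgrove 11, Pinehurst 3, Rivermont 13.
Pinehurst drops from 4 to 3.

Pinehurst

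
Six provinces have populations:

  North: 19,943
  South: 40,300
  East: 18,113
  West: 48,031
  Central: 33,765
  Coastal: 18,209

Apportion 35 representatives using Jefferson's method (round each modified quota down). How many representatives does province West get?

Standard divisor 178361/35 ≈ 5096.029; standard quotas: North 3.913, South 7.908, East 3.554, West 9.425, Central 6.626, Coastal 3.573.
Rounding down gives 3, 7, 3, 9, 6, 3 = 31 seats, so the divisor must be adjusted.
With modified divisor 4700: modified quotas North 4.243, South 8.574, East 3.854, West 10.219, Central 7.184, Coastal 3.874.
Rounding down: North 4, South 8, East 3, West 10, Central 7, Coastal 3 (total 35).
West receives 10.

10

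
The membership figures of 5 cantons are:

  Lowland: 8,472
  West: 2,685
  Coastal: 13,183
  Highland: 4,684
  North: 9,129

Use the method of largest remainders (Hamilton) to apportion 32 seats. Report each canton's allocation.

Lowland: 7, West: 2, Coastal: 11, Highland: 4, North: 8

The standard divisor is 38153/32 ≈ 1192.281.
Standard quotas: Lowland 7.1057, West 2.2520, Coastal 11.0570, Highland 3.9286, North 7.6568.
Lower quotas: Lowland 7, West 2, Coastal 11, Highland 3, North 7 (sum 30, leaving 2 seats).
Remainders in descending order: Highland 0.9286, North 0.6568, West 0.2520, Lowland 0.1057, Coastal 0.0570.
The surplus seats go to Highland, North.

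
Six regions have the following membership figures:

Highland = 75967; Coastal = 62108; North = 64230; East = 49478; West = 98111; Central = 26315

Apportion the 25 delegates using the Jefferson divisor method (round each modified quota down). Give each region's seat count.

Standard divisor 376209/25 ≈ 15048.36; standard quotas: Highland 5.048, Coastal 4.127, North 4.268, East 3.288, West 6.520, Central 1.749.
Rounding down gives 5, 4, 4, 3, 6, 1 = 23 seats, so the divisor must be adjusted.
With modified divisor 13000: modified quotas Highland 5.844, Coastal 4.778, North 4.941, East 3.806, West 7.547, Central 2.024.
Rounding down: Highland 5, Coastal 4, North 4, East 3, West 7, Central 2 (total 25).

Highland=5, Coastal=4, North=4, East=3, West=7, Central=2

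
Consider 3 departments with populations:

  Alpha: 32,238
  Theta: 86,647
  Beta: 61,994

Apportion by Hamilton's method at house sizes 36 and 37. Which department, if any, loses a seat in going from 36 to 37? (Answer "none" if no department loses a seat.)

At 36 seats: Alpha 7, Theta 17, Beta 12.
At 37 seats: Alpha 6, Theta 18, Beta 13.
Alpha drops from 7 to 6.

Alpha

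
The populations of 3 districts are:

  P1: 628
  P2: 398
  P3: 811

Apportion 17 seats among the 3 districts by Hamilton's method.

Total 1837; standard divisor 1837/17 ≈ 108.059.
Standard quotas: P1 5.812, P2 3.683, P3 7.505.
Lower quotas: P1 5, P2 3, P3 7 (sum 15, leaving 2 seats).
Remainders in descending order: P1 0.812, P2 0.683, P3 0.505.
The surplus seats go to P1, P2.

P1 6, P2 4, P3 7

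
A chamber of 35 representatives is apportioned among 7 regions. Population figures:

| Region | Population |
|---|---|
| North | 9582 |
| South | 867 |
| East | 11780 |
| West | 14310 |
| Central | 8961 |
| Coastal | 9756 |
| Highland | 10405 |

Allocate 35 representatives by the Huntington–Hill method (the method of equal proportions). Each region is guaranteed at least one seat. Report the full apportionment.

North=5, South=1, East=6, West=8, Central=5, Coastal=5, Highland=5

With divisor 1906: modified quotas North 5.027, South 0.455, East 6.180, West 7.508, Central 4.701, Coastal 5.119, Highland 5.459.
Geometric-mean thresholds: North √(5·6)=5.477, South (min 1), East √(6·7)=6.481, West √(7·8)=7.483, Central √(4·5)=4.472, Coastal √(5·6)=5.477, Highland √(5·6)=5.477.
Each quota rounded against its threshold gives North 5, South 1, East 6, West 8, Central 5, Coastal 5, Highland 5 (total 35).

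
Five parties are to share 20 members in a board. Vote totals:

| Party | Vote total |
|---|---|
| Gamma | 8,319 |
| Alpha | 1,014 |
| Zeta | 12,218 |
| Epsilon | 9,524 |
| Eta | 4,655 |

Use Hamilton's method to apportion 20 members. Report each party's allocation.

Total 35730; standard divisor 35730/20 ≈ 1786.5.
Standard quotas: Gamma 4.6566, Alpha 0.5676, Zeta 6.8391, Epsilon 5.3311, Eta 2.6057.
Lower quotas: Gamma 4, Alpha 0, Zeta 6, Epsilon 5, Eta 2 (sum 17, leaving 3 seats).
Remainders in descending order: Zeta 0.8391, Gamma 0.6566, Eta 0.6057, Alpha 0.5676, Epsilon 0.3311.
Largest remainders: Zeta, Gamma, Eta receive the extra seats.

Gamma: 5, Alpha: 0, Zeta: 7, Epsilon: 5, Eta: 3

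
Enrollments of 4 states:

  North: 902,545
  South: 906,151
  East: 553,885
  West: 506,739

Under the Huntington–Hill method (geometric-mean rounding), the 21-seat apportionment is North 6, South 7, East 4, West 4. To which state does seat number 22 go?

North

Priority for the next seat is population ÷ (√(s·(s+1))).
Priorities: North 139265.717, South 121089.521, East 123852.451, West 113310.285.
Highest priority: North.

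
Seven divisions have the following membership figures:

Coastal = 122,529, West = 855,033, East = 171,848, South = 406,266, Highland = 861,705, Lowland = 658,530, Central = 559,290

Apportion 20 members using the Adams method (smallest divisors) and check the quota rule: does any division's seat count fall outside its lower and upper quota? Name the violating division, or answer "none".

none

Standard quotas: Coastal 0.674, West 4.704, East 0.945, South 2.235, Highland 4.741, Lowland 3.623, Central 3.077.
Adams allocation: Coastal 1, West 4, East 1, South 2, Highland 5, Lowland 4, Central 3.
Every allocation lies between the lower and upper quota.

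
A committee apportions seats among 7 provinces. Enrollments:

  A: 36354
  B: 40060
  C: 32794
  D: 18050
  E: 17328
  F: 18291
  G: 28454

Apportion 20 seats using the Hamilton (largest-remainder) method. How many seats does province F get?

2

Standard divisor: 191331 ÷ 20 ≈ 9566.55.
Standard quotas: A 3.8001, B 4.1875, C 3.4280, D 1.8868, E 1.8113, F 1.9120, G 2.9743.
Lower quotas: A 3, B 4, C 3, D 1, E 1, F 1, G 2 (sum 15, leaving 5 seats).
Remainders in descending order: G 0.9743, F 0.9120, D 0.8868, E 0.8113, A 0.8001, C 0.4280, B 0.1875.
The surplus seats go to G, F, D, E, A.
F receives 2.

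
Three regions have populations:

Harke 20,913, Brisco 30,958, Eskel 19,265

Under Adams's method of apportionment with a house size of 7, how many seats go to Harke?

2

Standard divisor 71136/7 ≈ 10162.286; standard quotas: Harke 2.058, Brisco 3.046, Eskel 1.896.
Rounding up gives 3, 4, 2 = 9 seats, so the divisor must be adjusted.
With modified divisor 13000: modified quotas Harke 1.609, Brisco 2.381, Eskel 1.482.
Rounding up: Harke 2, Brisco 3, Eskel 2 (total 7).
Harke receives 2.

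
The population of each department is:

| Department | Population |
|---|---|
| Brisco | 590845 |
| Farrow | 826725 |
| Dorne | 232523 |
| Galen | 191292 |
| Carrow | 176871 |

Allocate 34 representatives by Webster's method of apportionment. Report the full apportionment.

Standard divisor 2018256/34 ≈ 59360.471; standard quotas: Brisco 9.954, Farrow 13.927, Dorne 3.917, Galen 3.223, Carrow 2.980.
Rounding to the nearest integer gives Brisco 10, Farrow 14, Dorne 4, Galen 3, Carrow 3 — total 34, matching the house size, so no adjustment is needed.

Brisco: 10, Farrow: 14, Dorne: 4, Galen: 3, Carrow: 3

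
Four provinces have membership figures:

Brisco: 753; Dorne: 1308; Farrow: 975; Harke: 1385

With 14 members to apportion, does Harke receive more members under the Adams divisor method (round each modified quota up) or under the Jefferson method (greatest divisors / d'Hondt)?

Jefferson

Adams: Brisco 3, Dorne 4, Farrow 3, Harke 4.
Jefferson: Brisco 2, Dorne 4, Farrow 3, Harke 5.
Harke gets 4 under Adams and 5 under Jefferson.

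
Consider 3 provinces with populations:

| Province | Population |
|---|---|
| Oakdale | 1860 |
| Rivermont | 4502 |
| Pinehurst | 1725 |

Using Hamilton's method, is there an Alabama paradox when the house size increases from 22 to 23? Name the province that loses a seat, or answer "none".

At 22 seats: Oakdale 5, Rivermont 12, Pinehurst 5.
At 23 seats: Oakdale 5, Rivermont 13, Pinehurst 5.
No province's allocation decreased.

none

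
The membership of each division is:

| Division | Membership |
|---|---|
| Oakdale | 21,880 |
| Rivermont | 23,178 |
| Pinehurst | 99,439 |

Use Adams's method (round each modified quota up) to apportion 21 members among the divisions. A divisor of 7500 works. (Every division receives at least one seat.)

With modified divisor 7500: modified quotas Oakdale 2.917, Rivermont 3.090, Pinehurst 13.259.
Rounding up: Oakdale 3, Rivermont 4, Pinehurst 14 (total 21).

Oakdale 3, Rivermont 4, Pinehurst 14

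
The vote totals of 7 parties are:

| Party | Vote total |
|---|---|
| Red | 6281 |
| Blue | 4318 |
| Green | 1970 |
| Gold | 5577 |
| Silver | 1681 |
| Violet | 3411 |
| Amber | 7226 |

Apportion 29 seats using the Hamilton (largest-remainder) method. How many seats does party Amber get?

The standard divisor is 30464/29 ≈ 1050.483.
Standard quotas: Red 5.9792, Blue 4.1105, Green 1.8753, Gold 5.3090, Silver 1.6002, Violet 3.2471, Amber 6.8787.
Lower quotas: Red 5, Blue 4, Green 1, Gold 5, Silver 1, Violet 3, Amber 6 (sum 25, leaving 4 seats).
Remainders in descending order: Red 0.9792, Amber 0.8787, Green 0.8753, Silver 0.6002, Gold 0.3090, Violet 0.2471, Blue 0.1105.
Largest remainders: Red, Amber, Green, Silver receive the extra seats.
Amber receives 7.

7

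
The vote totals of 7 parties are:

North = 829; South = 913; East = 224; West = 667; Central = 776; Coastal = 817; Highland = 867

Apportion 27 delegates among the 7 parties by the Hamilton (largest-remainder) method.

Standard divisor: 5093 ÷ 27 ≈ 188.63.
Standard quotas: North 4.395, South 4.840, East 1.188, West 3.536, Central 4.114, Coastal 4.331, Highland 4.596.
Lower quotas: North 4, South 4, East 1, West 3, Central 4, Coastal 4, Highland 4 (sum 24, leaving 3 seats).
Remainders in descending order: South 0.840, Highland 0.596, West 0.536, North 0.395, Coastal 0.331, East 0.188, Central 0.114.
Largest remainders: South, Highland, West receive the extra seats.

North=4, South=5, East=1, West=4, Central=4, Coastal=4, Highland=5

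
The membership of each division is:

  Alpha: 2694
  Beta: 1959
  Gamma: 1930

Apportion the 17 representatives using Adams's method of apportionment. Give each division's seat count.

Standard divisor 6583/17 ≈ 387.235; standard quotas: Alpha 6.957, Beta 5.059, Gamma 4.984.
Rounding up gives 7, 6, 5 = 18 seats, so the divisor must be adjusted.
With modified divisor 400: modified quotas Alpha 6.735, Beta 4.897, Gamma 4.825.
Rounding up: Alpha 7, Beta 5, Gamma 5 (total 17).

Alpha 7, Beta 5, Gamma 5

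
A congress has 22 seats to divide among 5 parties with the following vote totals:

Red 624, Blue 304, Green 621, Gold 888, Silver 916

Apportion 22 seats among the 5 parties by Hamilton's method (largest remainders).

Red=4, Blue=2, Green=4, Gold=6, Silver=6

The standard divisor is 3353/22 ≈ 152.409.
Standard quotas: Red 4.094, Blue 1.995, Green 4.075, Gold 5.826, Silver 6.010.
Lower quotas: Red 4, Blue 1, Green 4, Gold 5, Silver 6 (sum 20, leaving 2 seats).
Remainders in descending order: Blue 0.995, Gold 0.826, Red 0.094, Green 0.075, Silver 0.010.
Largest remainders: Blue, Gold receive the extra seats.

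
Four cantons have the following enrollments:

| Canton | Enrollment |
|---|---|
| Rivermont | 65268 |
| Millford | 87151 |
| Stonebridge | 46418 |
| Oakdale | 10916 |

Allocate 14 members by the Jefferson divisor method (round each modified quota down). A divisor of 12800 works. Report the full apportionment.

With modified divisor 12800: modified quotas Rivermont 5.099, Millford 6.809, Stonebridge 3.626, Oakdale 0.853.
Rounding down: Rivermont 5, Millford 6, Stonebridge 3, Oakdale 0 (total 14).

Rivermont 5, Millford 6, Stonebridge 3, Oakdale 0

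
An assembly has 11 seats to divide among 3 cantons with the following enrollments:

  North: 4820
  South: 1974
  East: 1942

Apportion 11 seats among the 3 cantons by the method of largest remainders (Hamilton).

Total 8736; standard divisor 8736/11 ≈ 794.182.
Standard quotas: North 6.069, South 2.486, East 2.445.
Lower quotas: North 6, South 2, East 2 (sum 10, leaving 1 seat).
Remainders in descending order: South 0.486, East 0.445, North 0.069.
The surplus seat goes to South.

North=6; South=3; East=2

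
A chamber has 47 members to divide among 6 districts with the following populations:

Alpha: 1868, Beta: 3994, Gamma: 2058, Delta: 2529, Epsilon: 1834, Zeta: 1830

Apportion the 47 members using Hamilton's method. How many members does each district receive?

Alpha 6, Beta 13, Gamma 7, Delta 9, Epsilon 6, Zeta 6

Standard divisor: 14113 ÷ 47 ≈ 300.277.
Standard quotas: Alpha 6.221, Beta 13.301, Gamma 6.854, Delta 8.422, Epsilon 6.108, Zeta 6.094.
Lower quotas: Alpha 6, Beta 13, Gamma 6, Delta 8, Epsilon 6, Zeta 6 (sum 45, leaving 2 seats).
Remainders in descending order: Gamma 0.854, Delta 0.422, Beta 0.301, Alpha 0.221, Epsilon 0.108, Zeta 0.094.
Largest remainders: Gamma, Delta receive the extra seats.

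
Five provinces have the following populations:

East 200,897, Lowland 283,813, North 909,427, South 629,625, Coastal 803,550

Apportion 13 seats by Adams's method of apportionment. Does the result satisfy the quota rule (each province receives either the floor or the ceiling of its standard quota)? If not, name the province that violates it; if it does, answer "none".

none

Standard quotas: East 0.924, Lowland 1.305, North 4.182, South 2.895, Coastal 3.695.
Adams allocation: East 1, Lowland 2, North 4, South 3, Coastal 3.
Every allocation lies between the lower and upper quota.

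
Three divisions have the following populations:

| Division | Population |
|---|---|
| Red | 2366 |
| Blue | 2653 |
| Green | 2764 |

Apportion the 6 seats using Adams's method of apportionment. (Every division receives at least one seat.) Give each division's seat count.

Standard divisor 7783/6 ≈ 1297.167; standard quotas: Red 1.824, Blue 2.045, Green 2.131.
Rounding up gives 2, 3, 3 = 8 seats, so the divisor must be adjusted.
With modified divisor 1900: modified quotas Red 1.245, Blue 1.396, Green 1.455.
Rounding up: Red 2, Blue 2, Green 2 (total 6).

Red 2; Blue 2; Green 2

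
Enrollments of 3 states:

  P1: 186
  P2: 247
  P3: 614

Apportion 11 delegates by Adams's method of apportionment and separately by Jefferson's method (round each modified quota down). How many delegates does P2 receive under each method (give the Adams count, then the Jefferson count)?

Adams: P1 2, P2 3, P3 6.
Jefferson: P1 2, P2 2, P3 7.
P2 gets 3 under Adams and 2 under Jefferson.

3 and 2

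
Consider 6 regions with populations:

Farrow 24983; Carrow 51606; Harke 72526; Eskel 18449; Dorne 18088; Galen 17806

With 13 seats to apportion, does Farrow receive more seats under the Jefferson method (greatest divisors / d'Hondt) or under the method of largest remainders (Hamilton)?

Hamilton

Jefferson: Farrow 1, Carrow 4, Harke 5, Eskel 1, Dorne 1, Galen 1.
Hamilton: Farrow 2, Carrow 3, Harke 5, Eskel 1, Dorne 1, Galen 1.
Farrow gets 1 under Jefferson and 2 under Hamilton.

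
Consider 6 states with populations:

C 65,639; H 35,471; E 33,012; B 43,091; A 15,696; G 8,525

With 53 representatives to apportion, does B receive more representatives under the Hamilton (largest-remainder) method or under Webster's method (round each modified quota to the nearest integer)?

Hamilton: C 17, H 9, E 9, B 12, A 4, G 2.
Webster: C 18, H 9, E 9, B 11, A 4, G 2.
B gets 12 under Hamilton and 11 under Webster.

Hamilton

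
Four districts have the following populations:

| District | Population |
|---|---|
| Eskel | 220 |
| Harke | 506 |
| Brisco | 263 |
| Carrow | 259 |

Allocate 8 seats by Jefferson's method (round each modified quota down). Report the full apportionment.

Standard divisor 1248/8 ≈ 156; standard quotas: Eskel 1.410, Harke 3.244, Brisco 1.686, Carrow 1.660.
Rounding down gives 1, 3, 1, 1 = 6 seats, so the divisor must be adjusted.
With modified divisor 128: modified quotas Eskel 1.719, Harke 3.953, Brisco 2.055, Carrow 2.023.
Rounding down: Eskel 1, Harke 3, Brisco 2, Carrow 2 (total 8).

Eskel 1, Harke 3, Brisco 2, Carrow 2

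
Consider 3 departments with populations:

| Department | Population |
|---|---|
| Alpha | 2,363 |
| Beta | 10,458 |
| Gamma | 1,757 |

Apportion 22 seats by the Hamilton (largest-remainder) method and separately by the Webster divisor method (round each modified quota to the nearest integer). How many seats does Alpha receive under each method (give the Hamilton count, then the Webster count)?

Hamilton: Alpha 3, Beta 16, Gamma 3.
Webster: Alpha 4, Beta 15, Gamma 3.
Alpha gets 3 under Hamilton and 4 under Webster.

3 and 4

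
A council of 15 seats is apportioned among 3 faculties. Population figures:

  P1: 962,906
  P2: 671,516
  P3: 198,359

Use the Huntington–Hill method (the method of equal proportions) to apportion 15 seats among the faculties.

With divisor 125638: modified quotas P1 7.664, P2 5.345, P3 1.579.
Geometric-mean thresholds: P1 √(7·8)=7.483, P2 √(5·6)=5.477, P3 √(1·2)=1.414.
Each quota rounded against its threshold gives P1 8, P2 5, P3 2 (total 15).

P1: 8, P2: 5, P3: 2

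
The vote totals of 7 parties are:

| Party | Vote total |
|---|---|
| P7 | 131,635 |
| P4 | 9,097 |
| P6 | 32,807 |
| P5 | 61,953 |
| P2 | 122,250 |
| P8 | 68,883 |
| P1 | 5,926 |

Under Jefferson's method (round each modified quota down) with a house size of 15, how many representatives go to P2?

Standard divisor 432551/15 ≈ 28836.733; standard quotas: P7 4.565, P4 0.315, P6 1.138, P5 2.148, P2 4.239, P8 2.389, P1 0.206.
Rounding down gives 4, 0, 1, 2, 4, 2, 0 = 13 seats, so the divisor must be adjusted.
With modified divisor 23700: modified quotas P7 5.554, P4 0.384, P6 1.384, P5 2.614, P2 5.158, P8 2.906, P1 0.250.
Rounding down: P7 5, P4 0, P6 1, P5 2, P2 5, P8 2, P1 0 (total 15).
P2 receives 5.

5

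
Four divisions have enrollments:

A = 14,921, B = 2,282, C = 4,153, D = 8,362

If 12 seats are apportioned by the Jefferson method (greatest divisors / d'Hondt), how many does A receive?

7

Standard divisor 29718/12 ≈ 2476.5; standard quotas: A 6.025, B 0.921, C 1.677, D 3.377.
Rounding down gives 6, 0, 1, 3 = 10 seats, so the divisor must be adjusted.
With modified divisor 2110: modified quotas A 7.072, B 1.082, C 1.968, D 3.963.
Rounding down: A 7, B 1, C 1, D 3 (total 12).
A receives 7.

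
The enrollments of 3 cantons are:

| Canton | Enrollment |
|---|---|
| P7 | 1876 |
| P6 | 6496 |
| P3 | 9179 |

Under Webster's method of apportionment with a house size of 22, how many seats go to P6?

Standard divisor 17551/22 ≈ 797.773; standard quotas: P7 2.352, P6 8.143, P3 11.506.
Rounding to the nearest integer gives P7 2, P6 8, P3 12 — total 22, matching the house size, so no adjustment is needed.
P6 receives 8.

8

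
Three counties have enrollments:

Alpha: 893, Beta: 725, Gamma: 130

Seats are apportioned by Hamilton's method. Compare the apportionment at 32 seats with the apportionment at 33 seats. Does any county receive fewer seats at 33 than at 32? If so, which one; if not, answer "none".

At 32 seats: Alpha 16, Beta 13, Gamma 3.
At 33 seats: Alpha 17, Beta 14, Gamma 2.
Gamma drops from 3 to 2.

Gamma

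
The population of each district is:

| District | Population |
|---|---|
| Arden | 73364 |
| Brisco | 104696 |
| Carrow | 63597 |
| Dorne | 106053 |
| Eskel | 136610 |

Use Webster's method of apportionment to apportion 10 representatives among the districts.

Standard divisor 484320/10 ≈ 48432; standard quotas: Arden 1.515, Brisco 2.162, Carrow 1.313, Dorne 2.190, Eskel 2.821.
Rounding to the nearest integer gives Arden 2, Brisco 2, Carrow 1, Dorne 2, Eskel 3 — total 10, matching the house size, so no adjustment is needed.

Arden=2, Brisco=2, Carrow=1, Dorne=2, Eskel=3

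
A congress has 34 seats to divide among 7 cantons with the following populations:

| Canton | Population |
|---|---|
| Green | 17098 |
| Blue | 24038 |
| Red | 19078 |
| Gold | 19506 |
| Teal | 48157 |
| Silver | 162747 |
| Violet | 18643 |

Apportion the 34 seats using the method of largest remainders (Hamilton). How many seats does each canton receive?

Total 309267; standard divisor 309267/34 ≈ 9096.088.
Standard quotas: Green 1.8797, Blue 2.6427, Red 2.0974, Gold 2.1444, Teal 5.2943, Silver 17.8920, Violet 2.0496.
Lower quotas: Green 1, Blue 2, Red 2, Gold 2, Teal 5, Silver 17, Violet 2 (sum 31, leaving 3 seats).
Remainders in descending order: Silver 0.8920, Green 0.8797, Blue 0.6427, Teal 0.2943, Gold 0.1444, Red 0.0974, Violet 0.0496.
The surplus seats go to Silver, Green, Blue.

Green 2, Blue 3, Red 2, Gold 2, Teal 5, Silver 18, Violet 2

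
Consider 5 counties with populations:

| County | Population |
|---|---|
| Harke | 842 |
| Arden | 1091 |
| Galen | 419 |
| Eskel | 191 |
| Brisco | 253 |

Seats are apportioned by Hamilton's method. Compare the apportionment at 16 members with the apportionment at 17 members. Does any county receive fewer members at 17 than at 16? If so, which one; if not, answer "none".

At 16 seats: Harke 5, Arden 6, Galen 2, Eskel 1, Brisco 2.
At 17 seats: Harke 5, Arden 7, Galen 3, Eskel 1, Brisco 1.
Brisco drops from 2 to 1.

Brisco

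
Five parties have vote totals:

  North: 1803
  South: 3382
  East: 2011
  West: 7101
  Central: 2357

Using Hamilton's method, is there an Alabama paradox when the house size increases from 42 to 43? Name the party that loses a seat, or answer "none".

At 42 seats: North 5, South 8, East 5, West 18, Central 6.
At 43 seats: North 5, South 9, East 5, West 18, Central 6.
No party's allocation decreased.

none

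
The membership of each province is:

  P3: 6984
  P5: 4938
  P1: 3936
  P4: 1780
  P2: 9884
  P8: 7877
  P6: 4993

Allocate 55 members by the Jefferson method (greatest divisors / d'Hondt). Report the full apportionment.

Standard divisor 40392/55 ≈ 734.4; standard quotas: P3 9.510, P5 6.724, P1 5.359, P4 2.424, P2 13.459, P8 10.726, P6 6.799.
Rounding down gives 9, 6, 5, 2, 13, 10, 6 = 51 seats, so the divisor must be adjusted.
With modified divisor 700: modified quotas P3 9.977, P5 7.054, P1 5.623, P4 2.543, P2 14.120, P8 11.253, P6 7.133.
Rounding down: P3 9, P5 7, P1 5, P4 2, P2 14, P8 11, P6 7 (total 55).

P3 9, P5 7, P1 5, P4 2, P2 14, P8 11, P6 7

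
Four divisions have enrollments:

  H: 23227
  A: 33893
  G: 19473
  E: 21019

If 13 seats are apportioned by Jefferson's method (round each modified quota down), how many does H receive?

3

Standard divisor 97612/13 ≈ 7508.615; standard quotas: H 3.093, A 4.514, G 2.593, E 2.799.
Rounding down gives 3, 4, 2, 2 = 11 seats, so the divisor must be adjusted.
With modified divisor 6600: modified quotas H 3.519, A 5.135, G 2.950, E 3.185.
Rounding down: H 3, A 5, G 2, E 3 (total 13).
H receives 3.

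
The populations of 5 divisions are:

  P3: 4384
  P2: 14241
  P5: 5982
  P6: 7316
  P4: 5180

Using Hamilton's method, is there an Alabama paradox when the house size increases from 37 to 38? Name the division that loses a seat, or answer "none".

P3

At 37 seats: P3 5, P2 14, P5 6, P6 7, P4 5.
At 38 seats: P3 4, P2 15, P5 6, P6 8, P4 5.
P3 drops from 5 to 4.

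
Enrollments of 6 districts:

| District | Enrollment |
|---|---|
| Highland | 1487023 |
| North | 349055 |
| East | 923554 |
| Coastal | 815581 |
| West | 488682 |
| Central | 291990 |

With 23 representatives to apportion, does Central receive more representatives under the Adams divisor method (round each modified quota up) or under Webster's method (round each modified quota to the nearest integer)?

Adams: Highland 7, North 2, East 5, Coastal 4, West 3, Central 2.
Webster: Highland 8, North 2, East 5, Coastal 4, West 3, Central 1.
Central gets 2 under Adams and 1 under Webster.

Adams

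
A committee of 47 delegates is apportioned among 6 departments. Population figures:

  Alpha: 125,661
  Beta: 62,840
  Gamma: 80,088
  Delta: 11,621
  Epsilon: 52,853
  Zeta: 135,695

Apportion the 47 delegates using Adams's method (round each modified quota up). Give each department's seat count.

Alpha=12, Beta=6, Gamma=8, Delta=2, Epsilon=6, Zeta=13

Standard divisor 468758/47 ≈ 9973.574; standard quotas: Alpha 12.599, Beta 6.301, Gamma 8.030, Delta 1.165, Epsilon 5.299, Zeta 13.605.
Rounding up gives 13, 7, 9, 2, 6, 14 = 51 seats, so the divisor must be adjusted.
With modified divisor 10520: modified quotas Alpha 11.945, Beta 5.973, Gamma 7.613, Delta 1.105, Epsilon 5.024, Zeta 12.899.
Rounding up: Alpha 12, Beta 6, Gamma 8, Delta 2, Epsilon 6, Zeta 13 (total 47).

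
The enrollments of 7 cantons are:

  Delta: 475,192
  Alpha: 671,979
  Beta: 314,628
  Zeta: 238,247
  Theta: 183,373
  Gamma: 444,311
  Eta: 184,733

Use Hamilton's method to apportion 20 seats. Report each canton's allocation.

The standard divisor is 2512463/20 ≈ 125623.15.
Standard quotas: Delta 3.7827, Alpha 5.3492, Beta 2.5045, Zeta 1.8965, Theta 1.4597, Gamma 3.5369, Eta 1.4705.
Lower quotas: Delta 3, Alpha 5, Beta 2, Zeta 1, Theta 1, Gamma 3, Eta 1 (sum 16, leaving 4 seats).
Remainders in descending order: Zeta 0.8965, Delta 0.7827, Gamma 0.5369, Beta 0.5045, Eta 0.4705, Theta 0.4597, Alpha 0.3492.
Largest remainders: Zeta, Delta, Gamma, Beta receive the extra seats.

Delta: 4, Alpha: 5, Beta: 3, Zeta: 2, Theta: 1, Gamma: 4, Eta: 1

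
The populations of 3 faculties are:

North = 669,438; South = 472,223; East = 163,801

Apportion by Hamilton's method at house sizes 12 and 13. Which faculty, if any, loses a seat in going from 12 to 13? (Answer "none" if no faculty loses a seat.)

At 12 seats: North 6, South 4, East 2.
At 13 seats: North 7, South 5, East 1.
East drops from 2 to 1.

East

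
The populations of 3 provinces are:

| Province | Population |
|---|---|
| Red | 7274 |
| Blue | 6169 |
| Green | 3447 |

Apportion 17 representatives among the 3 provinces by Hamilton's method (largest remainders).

Red 7, Blue 6, Green 4

The standard divisor is 16890/17 ≈ 993.529.
Standard quotas: Red 7.3214, Blue 6.2092, Green 3.4694.
Lower quotas: Red 7, Blue 6, Green 3 (sum 16, leaving 1 seat).
Remainders in descending order: Green 0.4694, Red 0.3214, Blue 0.2092.
Largest remainder: Green receives the extra seat.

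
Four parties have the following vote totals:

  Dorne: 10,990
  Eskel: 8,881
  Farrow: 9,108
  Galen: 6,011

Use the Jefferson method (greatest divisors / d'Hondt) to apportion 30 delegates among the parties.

Dorne: 9, Eskel: 8, Farrow: 8, Galen: 5

Standard divisor 34990/30 ≈ 1166.333; standard quotas: Dorne 9.423, Eskel 7.614, Farrow 7.809, Galen 5.154.
Rounding down gives 9, 7, 7, 5 = 28 seats, so the divisor must be adjusted.
With modified divisor 1105: modified quotas Dorne 9.946, Eskel 8.037, Farrow 8.243, Galen 5.440.
Rounding down: Dorne 9, Eskel 8, Farrow 8, Galen 5 (total 30).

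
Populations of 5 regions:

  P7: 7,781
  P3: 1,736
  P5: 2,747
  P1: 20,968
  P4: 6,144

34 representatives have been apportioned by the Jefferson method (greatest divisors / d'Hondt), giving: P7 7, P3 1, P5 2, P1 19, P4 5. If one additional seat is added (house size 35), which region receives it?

Priority for the next seat is population ÷ (current seats + 1).
Priorities: P7 972.625, P3 868.000, P5 915.667, P1 1048.400, P4 1024.000.
Highest priority: P1.

P1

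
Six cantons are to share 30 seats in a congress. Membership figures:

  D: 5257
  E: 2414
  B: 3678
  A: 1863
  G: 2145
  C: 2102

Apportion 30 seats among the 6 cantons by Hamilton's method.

D 9; E 4; B 6; A 3; G 4; C 4

Standard divisor: 17459 ÷ 30 ≈ 581.967.
Standard quotas: D 9.0332, E 4.1480, B 6.3199, A 3.2012, G 3.6858, C 3.6119.
Lower quotas: D 9, E 4, B 6, A 3, G 3, C 3 (sum 28, leaving 2 seats).
Remainders in descending order: G 0.6858, C 0.6119, B 0.3199, A 0.2012, E 0.1480, D 0.0332.
The surplus seats go to G, C.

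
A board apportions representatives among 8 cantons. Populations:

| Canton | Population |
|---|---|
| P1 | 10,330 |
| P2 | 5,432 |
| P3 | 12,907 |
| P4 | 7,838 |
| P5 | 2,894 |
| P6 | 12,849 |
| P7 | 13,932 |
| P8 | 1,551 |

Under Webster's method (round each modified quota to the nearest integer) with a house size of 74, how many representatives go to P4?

Standard divisor 67733/74 ≈ 915.311; standard quotas: P1 11.286, P2 5.935, P3 14.101, P4 8.563, P5 3.162, P6 14.038, P7 15.221, P8 1.695.
Rounding to the nearest integer gives P1 11, P2 6, P3 14, P4 9, P5 3, P6 14, P7 15, P8 2 — total 74, matching the house size, so no adjustment is needed.
P4 receives 9.

9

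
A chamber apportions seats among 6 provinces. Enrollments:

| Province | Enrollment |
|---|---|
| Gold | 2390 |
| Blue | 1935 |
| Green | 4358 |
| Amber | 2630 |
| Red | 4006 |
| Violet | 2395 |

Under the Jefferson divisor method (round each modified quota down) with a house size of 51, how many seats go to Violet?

Standard divisor 17714/51 ≈ 347.333; standard quotas: Gold 6.881, Blue 5.571, Green 12.547, Amber 7.572, Red 11.534, Violet 6.895.
Rounding down gives 6, 5, 12, 7, 11, 6 = 47 seats, so the divisor must be adjusted.
With modified divisor 330: modified quotas Gold 7.242, Blue 5.864, Green 13.206, Amber 7.970, Red 12.139, Violet 7.258.
Rounding down: Gold 7, Blue 5, Green 13, Amber 7, Red 12, Violet 7 (total 51).
Violet receives 7.

7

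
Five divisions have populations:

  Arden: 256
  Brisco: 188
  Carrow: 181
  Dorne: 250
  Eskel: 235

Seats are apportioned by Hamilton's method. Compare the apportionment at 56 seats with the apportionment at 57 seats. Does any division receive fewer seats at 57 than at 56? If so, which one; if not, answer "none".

none

At 56 seats: Arden 13, Brisco 9, Carrow 9, Dorne 13, Eskel 12.
At 57 seats: Arden 13, Brisco 10, Carrow 9, Dorne 13, Eskel 12.
No division's allocation decreased.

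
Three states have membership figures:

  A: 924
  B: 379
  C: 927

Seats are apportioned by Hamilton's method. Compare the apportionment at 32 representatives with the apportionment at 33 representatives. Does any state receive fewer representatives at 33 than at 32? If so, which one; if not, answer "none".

B

At 32 seats: A 13, B 6, C 13.
At 33 seats: A 14, B 5, C 14.
B drops from 6 to 5.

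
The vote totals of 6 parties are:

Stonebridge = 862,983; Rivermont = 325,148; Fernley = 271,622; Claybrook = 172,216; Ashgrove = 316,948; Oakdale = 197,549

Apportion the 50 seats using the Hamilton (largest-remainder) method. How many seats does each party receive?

Stonebridge 20, Rivermont 8, Fernley 6, Claybrook 4, Ashgrove 7, Oakdale 5

Total 2146466; standard divisor 2146466/50 ≈ 42929.32.
Standard quotas: Stonebridge 20.1024, Rivermont 7.5740, Fernley 6.3272, Claybrook 4.0116, Ashgrove 7.3830, Oakdale 4.6017.
Lower quotas: Stonebridge 20, Rivermont 7, Fernley 6, Claybrook 4, Ashgrove 7, Oakdale 4 (sum 48, leaving 2 seats).
Remainders in descending order: Oakdale 0.6017, Rivermont 0.5740, Ashgrove 0.3830, Fernley 0.3272, Stonebridge 0.1024, Claybrook 0.0116.
The surplus seats go to Oakdale, Rivermont.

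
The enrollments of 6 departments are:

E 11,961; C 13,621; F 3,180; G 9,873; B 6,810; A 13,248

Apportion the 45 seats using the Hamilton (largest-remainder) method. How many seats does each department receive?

E 9; C 11; F 2; G 8; B 5; A 10

Standard divisor: 58693 ÷ 45 ≈ 1304.289.
Standard quotas: E 9.1705, C 10.4432, F 2.4381, G 7.5696, B 5.2212, A 10.1573.
Lower quotas: E 9, C 10, F 2, G 7, B 5, A 10 (sum 43, leaving 2 seats).
Remainders in descending order: G 0.5696, C 0.4432, F 0.4381, B 0.2212, E 0.1705, A 0.1573.
The surplus seats go to G, C.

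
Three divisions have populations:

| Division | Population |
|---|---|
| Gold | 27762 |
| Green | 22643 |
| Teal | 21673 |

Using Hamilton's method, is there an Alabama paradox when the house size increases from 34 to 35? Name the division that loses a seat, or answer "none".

none

At 34 seats: Gold 13, Green 11, Teal 10.
At 35 seats: Gold 13, Green 11, Teal 11.
No division's allocation decreased.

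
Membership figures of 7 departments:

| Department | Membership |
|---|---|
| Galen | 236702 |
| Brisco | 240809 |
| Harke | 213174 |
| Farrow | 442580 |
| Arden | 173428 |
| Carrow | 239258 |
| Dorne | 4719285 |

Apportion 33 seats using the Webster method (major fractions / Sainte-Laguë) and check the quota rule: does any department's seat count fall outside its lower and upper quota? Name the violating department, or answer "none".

Dorne

Standard quotas: Galen 1.247, Brisco 1.268, Harke 1.123, Farrow 2.331, Arden 0.913, Carrow 1.260, Dorne 24.857.
Webster allocation: Galen 1, Brisco 1, Harke 1, Farrow 2, Arden 1, Carrow 1, Dorne 26.
Dorne has quota 24.857 (lower 24, upper 25) but receives 26 — outside the quota interval.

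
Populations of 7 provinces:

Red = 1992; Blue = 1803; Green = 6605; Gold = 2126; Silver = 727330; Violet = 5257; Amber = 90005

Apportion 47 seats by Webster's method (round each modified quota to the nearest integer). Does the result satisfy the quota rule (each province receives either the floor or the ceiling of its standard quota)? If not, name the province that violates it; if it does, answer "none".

Standard quotas: Red 0.112, Blue 0.101, Green 0.372, Gold 0.120, Silver 40.934, Violet 0.296, Amber 5.065.
Webster allocation: Red 0, Blue 0, Green 0, Gold 0, Silver 42, Violet 0, Amber 5.
Silver has quota 40.934 (lower 40, upper 41) but receives 42 — outside the quota interval.

Silver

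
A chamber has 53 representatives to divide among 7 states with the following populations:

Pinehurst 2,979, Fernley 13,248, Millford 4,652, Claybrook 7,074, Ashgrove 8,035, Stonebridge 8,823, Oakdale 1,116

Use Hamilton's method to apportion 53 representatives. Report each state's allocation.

Pinehurst 4, Fernley 15, Millford 6, Claybrook 8, Ashgrove 9, Stonebridge 10, Oakdale 1

Standard divisor: 45927 ÷ 53 ≈ 866.547.
Standard quotas: Pinehurst 3.4378, Fernley 15.2883, Millford 5.3684, Claybrook 8.1634, Ashgrove 9.2724, Stonebridge 10.1818, Oakdale 1.2879.
Lower quotas: Pinehurst 3, Fernley 15, Millford 5, Claybrook 8, Ashgrove 9, Stonebridge 10, Oakdale 1 (sum 51, leaving 2 seats).
Remainders in descending order: Pinehurst 0.4378, Millford 0.3684, Fernley 0.2883, Oakdale 0.2879, Ashgrove 0.2724, Stonebridge 0.1818, Claybrook 0.1634.
The surplus seats go to Pinehurst, Millford.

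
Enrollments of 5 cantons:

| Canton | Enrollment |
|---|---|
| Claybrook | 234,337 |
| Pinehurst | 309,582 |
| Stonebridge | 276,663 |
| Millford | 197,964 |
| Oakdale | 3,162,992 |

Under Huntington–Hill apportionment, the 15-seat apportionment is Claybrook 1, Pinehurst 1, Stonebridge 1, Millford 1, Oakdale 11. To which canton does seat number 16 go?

Priority for the next seat is population ÷ (√(s·(s+1))).
Priorities: Claybrook 165701.282, Pinehurst 218907.532, Stonebridge 195630.283, Millford 139981.687, Oakdale 275303.117.
Highest priority: Oakdale.

Oakdale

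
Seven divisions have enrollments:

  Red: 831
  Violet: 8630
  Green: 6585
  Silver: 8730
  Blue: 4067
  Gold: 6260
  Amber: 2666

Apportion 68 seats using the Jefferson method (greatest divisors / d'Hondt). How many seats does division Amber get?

5

Standard divisor 37769/68 ≈ 555.426; standard quotas: Red 1.496, Violet 15.538, Green 11.856, Silver 15.718, Blue 7.322, Gold 11.271, Amber 4.800.
Rounding down gives 1, 15, 11, 15, 7, 11, 4 = 64 seats, so the divisor must be adjusted.
With modified divisor 530: modified quotas Red 1.568, Violet 16.283, Green 12.425, Silver 16.472, Blue 7.674, Gold 11.811, Amber 5.030.
Rounding down: Red 1, Violet 16, Green 12, Silver 16, Blue 7, Gold 11, Amber 5 (total 68).
Amber receives 5.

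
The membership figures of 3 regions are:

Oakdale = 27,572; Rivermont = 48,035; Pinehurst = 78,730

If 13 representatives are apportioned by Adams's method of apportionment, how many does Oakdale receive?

Standard divisor 154337/13 ≈ 11872.077; standard quotas: Oakdale 2.322, Rivermont 4.046, Pinehurst 6.632.
Rounding up gives 3, 5, 7 = 15 seats, so the divisor must be adjusted.
With modified divisor 13500: modified quotas Oakdale 2.042, Rivermont 3.558, Pinehurst 5.832.
Rounding up: Oakdale 3, Rivermont 4, Pinehurst 6 (total 13).
Oakdale receives 3.

3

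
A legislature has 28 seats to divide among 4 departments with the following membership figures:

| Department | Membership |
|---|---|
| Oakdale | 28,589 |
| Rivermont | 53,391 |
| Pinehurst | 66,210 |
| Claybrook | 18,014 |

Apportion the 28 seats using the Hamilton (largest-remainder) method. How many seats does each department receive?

Total 166204; standard divisor 166204/28 ≈ 5935.857.
Standard quotas: Oakdale 4.8163, Rivermont 8.9947, Pinehurst 11.1542, Claybrook 3.0348.
Lower quotas: Oakdale 4, Rivermont 8, Pinehurst 11, Claybrook 3 (sum 26, leaving 2 seats).
Remainders in descending order: Rivermont 0.9947, Oakdale 0.8163, Pinehurst 0.1542, Claybrook 0.0348.
Largest remainders: Rivermont, Oakdale receive the extra seats.

Oakdale: 5, Rivermont: 9, Pinehurst: 11, Claybrook: 3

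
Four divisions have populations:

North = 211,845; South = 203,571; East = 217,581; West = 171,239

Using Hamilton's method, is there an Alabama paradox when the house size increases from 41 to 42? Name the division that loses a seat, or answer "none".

none

At 41 seats: North 11, South 10, East 11, West 9.
At 42 seats: North 11, South 11, East 11, West 9.
No division's allocation decreased.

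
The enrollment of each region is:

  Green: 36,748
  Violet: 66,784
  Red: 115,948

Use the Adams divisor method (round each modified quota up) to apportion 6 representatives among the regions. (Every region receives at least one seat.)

Green: 1; Violet: 2; Red: 3

Standard divisor 219480/6 ≈ 36580; standard quotas: Green 1.005, Violet 1.826, Red 3.170.
Rounding up gives 2, 2, 4 = 8 seats, so the divisor must be adjusted.
With modified divisor 48300: modified quotas Green 0.761, Violet 1.383, Red 2.401.
Rounding up: Green 1, Violet 2, Red 3 (total 6).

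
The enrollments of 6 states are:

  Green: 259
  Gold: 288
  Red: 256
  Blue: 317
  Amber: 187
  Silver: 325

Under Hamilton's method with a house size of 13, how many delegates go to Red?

2

The standard divisor is 1632/13 ≈ 125.538.
Standard quotas: Green 2.063, Gold 2.294, Red 2.039, Blue 2.525, Amber 1.490, Silver 2.589.
Lower quotas: Green 2, Gold 2, Red 2, Blue 2, Amber 1, Silver 2 (sum 11, leaving 2 seats).
Remainders in descending order: Silver 0.589, Blue 0.525, Amber 0.490, Gold 0.294, Green 0.063, Red 0.039.
Largest remainders: Silver, Blue receive the extra seats.
Red receives 2.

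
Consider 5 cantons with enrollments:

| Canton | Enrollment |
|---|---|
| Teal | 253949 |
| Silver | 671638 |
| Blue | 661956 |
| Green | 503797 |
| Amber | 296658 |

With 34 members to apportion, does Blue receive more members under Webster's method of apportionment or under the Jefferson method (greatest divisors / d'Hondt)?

Webster: Teal 4, Silver 10, Blue 9, Green 7, Amber 4.
Jefferson: Teal 3, Silver 10, Blue 10, Green 7, Amber 4.
Blue gets 9 under Webster and 10 under Jefferson.

Jefferson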